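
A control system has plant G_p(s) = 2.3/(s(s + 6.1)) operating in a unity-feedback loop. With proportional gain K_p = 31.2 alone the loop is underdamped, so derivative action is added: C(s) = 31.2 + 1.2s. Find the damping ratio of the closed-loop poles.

Forward path: (31.2 + 1.2s)·2.3/(s(s+6.1)). The closed-loop characteristic equation is s² + (6.1 + 2.3·1.2)s + 2.3·31.2 = 0.
That is s² + 8.86s + 71.76 = 0, so ω_n = 8.471 rad/s and ζ = 8.86/(2·8.471) = 0.523.

ζ = 0.523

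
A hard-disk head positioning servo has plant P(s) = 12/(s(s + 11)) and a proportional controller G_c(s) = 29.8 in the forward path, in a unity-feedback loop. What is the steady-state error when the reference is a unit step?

0

The open loop G_c(s)P(s) has a pole at the origin (type 1), so the static position error constant is infinite and e_ss = 1/(1+∞) = 0.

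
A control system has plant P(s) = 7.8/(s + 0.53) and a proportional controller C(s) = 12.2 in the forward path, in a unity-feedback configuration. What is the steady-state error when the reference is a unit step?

0.00554

The loop is type 0. Static position error constant K_pos = C(0)·P(0) = 12.2·14.72 = 179.5.
Steady-state error to a unit step: e_ss = 1/(1+K_pos) = 1/180.5 = 0.00554.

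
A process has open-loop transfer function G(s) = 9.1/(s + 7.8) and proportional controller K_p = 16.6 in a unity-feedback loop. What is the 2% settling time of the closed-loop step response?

Closed-loop transfer function: T(s) = K_p·G(s)/(1 + K_p·G(s)) = 151.1/(s + 7.8 + 151.1) = 151.1/(s + 158.9).
Time constant τ = 1/158.9 = 0.006295 s, so the 2% settling time is about 4τ = 0.0252 s.

T_s ≈ 0.0252 s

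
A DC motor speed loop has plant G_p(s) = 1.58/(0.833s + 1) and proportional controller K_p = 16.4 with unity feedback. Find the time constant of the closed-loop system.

Closed loop: T(s) = K_p·G_p/(1+K_p·G_p) = 25.91/(0.833s + 1 + 25.91), with pole at s = −(1 + 25.91)/0.833 = −32.31.
Closed-loop time constant τ = 1/32.31 = 0.031 s.

τ = 0.031 s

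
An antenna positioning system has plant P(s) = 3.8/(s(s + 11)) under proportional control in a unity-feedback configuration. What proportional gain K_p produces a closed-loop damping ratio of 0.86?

Closed-loop characteristic equation: s² + 11s + K_p·3.8 = 0.
So ω_n = √(3.8K_p) and 2ζω_n = 11, giving ζ = 11/(2√(3.8K_p)).
Setting ζ = 0.86: √(3.8K_p) = 11/(2·0.86) = 6.395, so K_p = 40.9/3.8 = 10.8.

K_p = 10.8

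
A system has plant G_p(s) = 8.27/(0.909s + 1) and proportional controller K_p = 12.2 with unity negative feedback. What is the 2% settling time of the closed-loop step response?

T_s ≈ 0.0357 s

Closed loop: T(s) = K_p·G_p/(1+K_p·G_p) = 100.9/(0.909s + 1 + 100.9), with pole at s = −(1 + 100.9)/0.909 = −112.1.
τ = 1/112.1 = 0.008921 s, so 2% settling time ≈ 4τ = 0.0357 s.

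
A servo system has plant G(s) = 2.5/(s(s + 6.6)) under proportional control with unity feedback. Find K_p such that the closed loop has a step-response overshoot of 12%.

K_p = 13.9

From %OS = 100·exp(−πζ/√(1−ζ²)) = 12%, ζ = −ln(0.12)/√(π²+ln²(0.12)) = 0.5594.
Characteristic equation s² + 6.6s + 2.5K_p = 0 gives ζ = 6.6/(2√(2.5K_p)).
Setting ζ = 0.5594: √(2.5K_p) = 6.6/(2·0.5594) = 5.899, so K_p = 34.8/2.5 = 13.9.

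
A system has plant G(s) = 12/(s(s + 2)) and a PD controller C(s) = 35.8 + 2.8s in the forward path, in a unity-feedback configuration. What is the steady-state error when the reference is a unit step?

0

The open loop C(s)G(s) has a pole at the origin (type 1), so the static position error constant is infinite and e_ss = 1/(1+∞) = 0.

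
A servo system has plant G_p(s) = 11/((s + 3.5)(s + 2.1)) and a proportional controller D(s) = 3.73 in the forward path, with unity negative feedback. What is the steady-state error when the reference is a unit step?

0.152

The loop is type 0. Static position error constant K_pos = D(0)·G_p(0) = 3.73·1.497 = 5.582.
Steady-state error to a unit step: e_ss = 1/(1+K_pos) = 1/6.582 = 0.152.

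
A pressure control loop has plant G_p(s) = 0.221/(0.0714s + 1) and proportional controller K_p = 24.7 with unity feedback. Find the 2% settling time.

T_s ≈ 0.0442 s

Closed loop: T(s) = K_p·G_p/(1+K_p·G_p) = 5.459/(0.0714s + 1 + 5.459), with pole at s = −(1 + 5.459)/0.0714 = −90.46.
τ = 1/90.46 = 0.01105 s, so 2% settling time ≈ 4τ = 0.0442 s.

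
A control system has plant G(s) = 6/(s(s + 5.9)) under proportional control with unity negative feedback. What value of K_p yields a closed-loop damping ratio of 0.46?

K_p = 6.85

Closed-loop characteristic equation: s² + 5.9s + K_p·6 = 0.
So ω_n = √(6K_p) and 2ζω_n = 5.9, giving ζ = 5.9/(2√(6K_p)).
Setting ζ = 0.46: √(6K_p) = 5.9/(2·0.46) = 6.413, so K_p = 41.13/6 = 6.85.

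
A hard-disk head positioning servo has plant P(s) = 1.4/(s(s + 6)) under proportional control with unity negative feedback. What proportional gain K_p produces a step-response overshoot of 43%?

From %OS = 100·exp(−πζ/√(1−ζ²)) = 43%, ζ = −ln(0.43)/√(π²+ln²(0.43)) = 0.2594.
Characteristic equation s² + 6s + 1.4K_p = 0 gives ζ = 6/(2√(1.4K_p)).
Setting ζ = 0.2594: √(1.4K_p) = 6/(2·0.2594) = 11.56, so K_p = 133.7/1.4 = 95.5.

K_p = 95.5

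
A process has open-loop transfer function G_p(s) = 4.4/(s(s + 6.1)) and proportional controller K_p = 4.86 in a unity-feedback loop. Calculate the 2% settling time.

From 1 + K_pG_p(s) = 0: s² + 6.1s + 21.38 = 0 ⇒ ω_n = 4.624, ζ = 0.6596.
2% settling time T_s ≈ 4/(ζω_n) = 4/3.05 = 1.31 s.

T_s ≈ 1.31 s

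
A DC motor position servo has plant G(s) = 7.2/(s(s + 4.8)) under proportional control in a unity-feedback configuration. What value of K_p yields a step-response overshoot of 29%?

From %OS = 100·exp(−πζ/√(1−ζ²)) = 29%, ζ = −ln(0.29)/√(π²+ln²(0.29)) = 0.3666.
Characteristic equation s² + 4.8s + 7.2K_p = 0 gives ζ = 4.8/(2√(7.2K_p)).
Setting ζ = 0.3666: √(7.2K_p) = 4.8/(2·0.3666) = 6.547, so K_p = 42.86/7.2 = 5.95.

K_p = 5.95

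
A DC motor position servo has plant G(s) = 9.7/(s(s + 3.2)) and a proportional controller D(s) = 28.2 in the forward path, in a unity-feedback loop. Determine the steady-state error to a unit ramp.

0.0117

The loop has one pole at the origin (type 1). Velocity error constant K_v = lim_{s→0} s·D(s)G(s) = 28.2·9.7/3.2 = 85.48.
Steady-state error to a unit ramp: e_ss = 1/K_v = 0.0117.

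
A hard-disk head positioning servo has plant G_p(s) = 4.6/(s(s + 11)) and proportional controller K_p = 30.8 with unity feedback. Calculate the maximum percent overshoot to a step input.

Closed-loop characteristic equation: s² + 11s + 141.7 = 0, so ω_n = 11.9 rad/s and ζ = 11/(2·11.9) = 0.4621.
%OS = 100·exp(−πζ/√(1−ζ²)) = 100·exp(−π·0.4621/√0.7865) = 19.5%.

19.5%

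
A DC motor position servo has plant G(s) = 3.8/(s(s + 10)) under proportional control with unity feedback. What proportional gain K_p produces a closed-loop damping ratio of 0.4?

K_p = 41.1

Closed-loop characteristic equation: s² + 10s + K_p·3.8 = 0.
So ω_n = √(3.8K_p) and 2ζω_n = 10, giving ζ = 10/(2√(3.8K_p)).
Setting ζ = 0.4: √(3.8K_p) = 10/(2·0.4) = 12.5, so K_p = 156.2/3.8 = 41.1.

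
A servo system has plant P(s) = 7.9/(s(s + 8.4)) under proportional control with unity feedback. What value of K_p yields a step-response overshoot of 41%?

K_p = 30

From %OS = 100·exp(−πζ/√(1−ζ²)) = 41%, ζ = −ln(0.41)/√(π²+ln²(0.41)) = 0.273.
Characteristic equation s² + 8.4s + 7.9K_p = 0 gives ζ = 8.4/(2√(7.9K_p)).
Setting ζ = 0.273: √(7.9K_p) = 8.4/(2·0.273) = 15.38, so K_p = 236.6/7.9 = 30.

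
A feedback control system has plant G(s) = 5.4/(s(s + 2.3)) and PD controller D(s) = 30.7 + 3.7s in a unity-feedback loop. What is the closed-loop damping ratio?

Forward path: (30.7 + 3.7s)·5.4/(s(s+2.3)). The closed-loop characteristic equation is s² + (2.3 + 5.4·3.7)s + 5.4·30.7 = 0.
That is s² + 22.28s + 165.8 = 0, so ω_n = 12.88 rad/s and ζ = 22.28/(2·12.88) = 0.8652.

ζ = 0.865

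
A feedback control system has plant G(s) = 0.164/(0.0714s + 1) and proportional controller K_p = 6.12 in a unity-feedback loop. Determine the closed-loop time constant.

Closed loop: T(s) = K_p·G/(1+K_p·G) = 1.004/(0.0714s + 1 + 1.004), with pole at s = −(1 + 1.004)/0.0714 = −28.06.
Closed-loop time constant τ = 1/28.06 = 0.0356 s.

τ = 0.0356 s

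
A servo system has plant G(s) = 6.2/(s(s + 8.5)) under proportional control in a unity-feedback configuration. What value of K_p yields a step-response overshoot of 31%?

From %OS = 100·exp(−πζ/√(1−ζ²)) = 31%, ζ = −ln(0.31)/√(π²+ln²(0.31)) = 0.3493.
Characteristic equation s² + 8.5s + 6.2K_p = 0 gives ζ = 8.5/(2√(6.2K_p)).
Setting ζ = 0.3493: √(6.2K_p) = 8.5/(2·0.3493) = 12.17, so K_p = 148/6.2 = 23.9.

K_p = 23.9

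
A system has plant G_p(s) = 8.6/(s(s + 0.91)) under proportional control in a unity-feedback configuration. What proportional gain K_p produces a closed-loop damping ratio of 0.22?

K_p = 0.497

Closed-loop characteristic equation: s² + 0.91s + K_p·8.6 = 0.
So ω_n = √(8.6K_p) and 2ζω_n = 0.91, giving ζ = 0.91/(2√(8.6K_p)).
Setting ζ = 0.22: √(8.6K_p) = 0.91/(2·0.22) = 2.068, so K_p = 4.277/8.6 = 0.497.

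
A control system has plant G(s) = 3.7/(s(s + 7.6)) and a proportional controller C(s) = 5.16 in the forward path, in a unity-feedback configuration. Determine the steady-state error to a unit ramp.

0.398

The loop has one pole at the origin (type 1). Velocity error constant K_v = lim_{s→0} s·C(s)G(s) = 5.16·3.7/7.6 = 2.512.
Steady-state error to a unit ramp: e_ss = 1/K_v = 0.398.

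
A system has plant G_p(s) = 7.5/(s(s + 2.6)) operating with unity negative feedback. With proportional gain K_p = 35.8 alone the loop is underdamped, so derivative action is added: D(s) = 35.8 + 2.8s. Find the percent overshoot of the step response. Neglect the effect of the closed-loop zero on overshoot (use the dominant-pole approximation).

3.84%

Forward path: (35.8 + 2.8s)·7.5/(s(s+2.6)). The closed-loop characteristic equation is s² + (2.6 + 7.5·2.8)s + 7.5·35.8 = 0.
That is s² + 23.6s + 268.5 = 0, so ω_n = 16.39 rad/s and ζ = 23.6/(2·16.39) = 0.7201.
%OS = 100·exp(−πζ/√(1−ζ²)) = 3.84%.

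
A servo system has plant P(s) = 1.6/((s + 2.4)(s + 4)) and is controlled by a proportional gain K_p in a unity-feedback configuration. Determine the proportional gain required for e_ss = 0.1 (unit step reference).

K_p = 54

Steady-state error for a unit step on this type-0 loop is 1/(1 + K_p·P(0)).
P(0) = 0.1667. Require 1/(1 + K_p·0.1667) = 0.1, so 1 + 0.1667·K_p = 10.
K_p = (10 − 1)/0.1667 = 54.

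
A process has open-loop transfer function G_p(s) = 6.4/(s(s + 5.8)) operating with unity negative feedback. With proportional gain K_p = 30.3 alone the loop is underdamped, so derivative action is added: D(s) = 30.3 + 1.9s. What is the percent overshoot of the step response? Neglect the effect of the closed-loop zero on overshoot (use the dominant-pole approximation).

Forward path: (30.3 + 1.9s)·6.4/(s(s+5.8)). The closed-loop characteristic equation is s² + (5.8 + 6.4·1.9)s + 6.4·30.3 = 0.
That is s² + 17.96s + 193.9 = 0, so ω_n = 13.93 rad/s and ζ = 17.96/(2·13.93) = 0.6449.
%OS = 100·exp(−πζ/√(1−ζ²)) = 7.06%.

7.06%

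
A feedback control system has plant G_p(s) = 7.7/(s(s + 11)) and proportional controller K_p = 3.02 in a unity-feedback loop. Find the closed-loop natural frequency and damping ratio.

ω_n = 4.82 rad/s, ζ = 1.14

1 + K_p·G_p(s) = 0 gives s² + 11s + 23.25 = 0.
So ω_n² = 23.25 ⇒ ω_n = 4.822 rad/s, and ζ = 11/(2ω_n) = 1.14.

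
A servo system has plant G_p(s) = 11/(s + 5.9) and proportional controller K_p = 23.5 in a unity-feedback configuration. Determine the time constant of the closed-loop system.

τ = 0.00378 s

Closed-loop transfer function: T(s) = K_p·G_p(s)/(1 + K_p·G_p(s)) = 258.5/(s + 5.9 + 258.5) = 258.5/(s + 264.4).
Time constant τ = 1/264.4 = 0.00378 s.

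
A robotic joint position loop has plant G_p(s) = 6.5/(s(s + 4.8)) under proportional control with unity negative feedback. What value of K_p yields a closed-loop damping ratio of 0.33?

K_p = 8.14

Closed-loop characteristic equation: s² + 4.8s + K_p·6.5 = 0.
So ω_n = √(6.5K_p) and 2ζω_n = 4.8, giving ζ = 4.8/(2√(6.5K_p)).
Setting ζ = 0.33: √(6.5K_p) = 4.8/(2·0.33) = 7.273, so K_p = 52.89/6.5 = 8.14.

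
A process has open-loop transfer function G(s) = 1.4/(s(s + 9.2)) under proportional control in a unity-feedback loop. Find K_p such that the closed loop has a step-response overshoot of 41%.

From %OS = 100·exp(−πζ/√(1−ζ²)) = 41%, ζ = −ln(0.41)/√(π²+ln²(0.41)) = 0.273.
Characteristic equation s² + 9.2s + 1.4K_p = 0 gives ζ = 9.2/(2√(1.4K_p)).
Setting ζ = 0.273: √(1.4K_p) = 9.2/(2·0.273) = 16.85, so K_p = 283.9/1.4 = 203.

K_p = 203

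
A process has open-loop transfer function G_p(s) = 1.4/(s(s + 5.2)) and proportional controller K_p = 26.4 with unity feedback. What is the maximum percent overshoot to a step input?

From 1 + K_pG_p(s) = 0: s² + 5.2s + 36.96 = 0 ⇒ ω_n = 6.079, ζ = 0.4277.
%OS = 100·exp(−πζ/√(1−ζ²)) = 100·exp(−π·0.4277/√0.8171) = 22.6%.

22.6%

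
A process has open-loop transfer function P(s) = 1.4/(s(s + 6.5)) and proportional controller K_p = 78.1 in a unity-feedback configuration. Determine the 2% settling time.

T_s ≈ 1.23 s

Closed-loop characteristic equation: s² + 6.5s + 109.3 = 0, so ω_n = 10.46 rad/s and ζ = 6.5/(2·10.46) = 0.3108.
2% settling time T_s ≈ 4/(ζω_n) = 4/3.25 = 1.23 s.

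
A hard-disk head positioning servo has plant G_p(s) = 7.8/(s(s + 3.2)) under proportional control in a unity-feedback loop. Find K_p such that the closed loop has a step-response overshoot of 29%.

K_p = 2.44

From %OS = 100·exp(−πζ/√(1−ζ²)) = 29%, ζ = −ln(0.29)/√(π²+ln²(0.29)) = 0.3666.
Characteristic equation s² + 3.2s + 7.8K_p = 0 gives ζ = 3.2/(2√(7.8K_p)).
Setting ζ = 0.3666: √(7.8K_p) = 3.2/(2·0.3666) = 4.364, so K_p = 19.05/7.8 = 2.44.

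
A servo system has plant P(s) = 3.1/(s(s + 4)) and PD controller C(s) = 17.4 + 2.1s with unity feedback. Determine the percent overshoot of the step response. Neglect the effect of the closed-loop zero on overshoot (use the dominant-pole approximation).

4%

Forward path: (17.4 + 2.1s)·3.1/(s(s+4)). The closed-loop characteristic equation is s² + (4 + 3.1·2.1)s + 3.1·17.4 = 0.
That is s² + 10.51s + 53.94 = 0, so ω_n = 7.344 rad/s and ζ = 10.51/(2·7.344) = 0.7155.
%OS = 100·exp(−πζ/√(1−ζ²)) = 4%.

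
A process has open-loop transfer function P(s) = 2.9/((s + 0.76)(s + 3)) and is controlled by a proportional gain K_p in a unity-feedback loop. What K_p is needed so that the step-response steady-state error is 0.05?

K_p = 14.9

The loop is type 0, so e_ss(step) = 1/(1 + K_pos) with K_pos = K_p·P(0).
P(0) = 1.272. Require 1/(1 + K_p·1.272) = 0.05, so 1 + 1.272·K_p = 20.
K_p = (20 − 1)/1.272 = 14.9.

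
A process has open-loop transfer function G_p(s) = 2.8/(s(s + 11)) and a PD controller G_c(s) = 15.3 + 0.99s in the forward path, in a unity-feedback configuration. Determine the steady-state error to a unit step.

The open loop G_c(s)G_p(s) has a pole at the origin (type 1), so the static position error constant is infinite and e_ss = 1/(1+∞) = 0.

0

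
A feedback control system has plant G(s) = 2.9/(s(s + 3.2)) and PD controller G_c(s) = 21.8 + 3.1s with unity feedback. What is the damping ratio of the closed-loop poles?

ζ = 0.767

Forward path: (21.8 + 3.1s)·2.9/(s(s+3.2)). The closed-loop characteristic equation is s² + (3.2 + 2.9·3.1)s + 2.9·21.8 = 0.
That is s² + 12.19s + 63.22 = 0, so ω_n = 7.951 rad/s and ζ = 12.19/(2·7.951) = 0.7666.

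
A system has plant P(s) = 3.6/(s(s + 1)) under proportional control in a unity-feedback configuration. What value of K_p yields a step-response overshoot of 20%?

From %OS = 100·exp(−πζ/√(1−ζ²)) = 20%, ζ = −ln(0.2)/√(π²+ln²(0.2)) = 0.4559.
Characteristic equation s² + 1s + 3.6K_p = 0 gives ζ = 1/(2√(3.6K_p)).
Setting ζ = 0.4559: √(3.6K_p) = 1/(2·0.4559) = 1.097, so K_p = 1.203/3.6 = 0.334.

K_p = 0.334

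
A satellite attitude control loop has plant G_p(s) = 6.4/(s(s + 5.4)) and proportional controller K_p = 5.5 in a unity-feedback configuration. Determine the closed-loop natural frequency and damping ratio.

The closed-loop denominator is s(s+5.4) + 5.5·6.4 = s² + 5.4s + 35.2.
Matching s² + 2ζω_n s + ω_n²: ω_n = √35.2 = 5.933 rad/s and 2ζω_n = 5.4, so ζ = 5.4/(2·5.933) = 0.455.

ω_n = 5.93 rad/s, ζ = 0.455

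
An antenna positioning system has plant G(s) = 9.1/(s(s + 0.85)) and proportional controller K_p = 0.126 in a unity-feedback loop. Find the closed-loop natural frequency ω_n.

ω_n = 1.07 rad/s

1 + K_p·G(s) = 0 gives s² + 0.85s + 1.147 = 0.
Matching s² + 2ζω_n s + ω_n²: ω_n = √1.147 = 1.071 rad/s and 2ζω_n = 0.85, so ζ = 0.85/(2·1.071) = 0.397.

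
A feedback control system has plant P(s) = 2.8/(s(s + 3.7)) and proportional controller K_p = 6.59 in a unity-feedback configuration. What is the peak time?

T_p = 0.81 s

From 1 + K_pP(s) = 0: s² + 3.7s + 18.45 = 0 ⇒ ω_n = 4.296, ζ = 0.4307.
Damped frequency ω_d = ω_n√(1−ζ²) = 3.877 rad/s, so peak time T_p = π/ω_d = 0.81 s.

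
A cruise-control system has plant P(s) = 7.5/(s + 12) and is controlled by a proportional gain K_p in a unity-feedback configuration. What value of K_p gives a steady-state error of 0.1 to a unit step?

Steady-state error for a unit step on this type-0 loop is 1/(1 + K_p·P(0)).
P(0) = 0.625. Require 1/(1 + K_p·0.625) = 0.1, so 1 + 0.625·K_p = 10.
K_p = (10 − 1)/0.625 = 14.4.

K_p = 14.4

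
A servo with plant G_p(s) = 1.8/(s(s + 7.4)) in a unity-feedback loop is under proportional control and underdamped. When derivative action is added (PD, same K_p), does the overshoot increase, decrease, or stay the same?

decrease

The derivative term adds K·K_d to the s-coefficient of the characteristic equation, raising 2ζω_n while ω_n is unchanged; ζ increases, so overshoot decreases.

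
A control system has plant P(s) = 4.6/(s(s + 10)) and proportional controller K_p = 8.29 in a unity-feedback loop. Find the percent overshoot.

1.31%

From 1 + K_pP(s) = 0: s² + 10s + 38.13 = 0 ⇒ ω_n = 6.175, ζ = 0.8097.
%OS = 100·exp(−πζ/√(1−ζ²)) = 100·exp(−π·0.8097/√0.3444) = 1.31%.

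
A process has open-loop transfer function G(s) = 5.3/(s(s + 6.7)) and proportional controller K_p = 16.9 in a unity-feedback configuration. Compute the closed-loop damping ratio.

ζ = 0.354

The closed-loop denominator is s(s+6.7) + 16.9·5.3 = s² + 6.7s + 89.57.
So ω_n² = 89.57 ⇒ ω_n = 9.464 rad/s, and ζ = 6.7/(2ω_n) = 0.354.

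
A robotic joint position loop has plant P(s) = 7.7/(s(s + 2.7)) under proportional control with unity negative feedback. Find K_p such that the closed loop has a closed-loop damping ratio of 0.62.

Closed-loop characteristic equation: s² + 2.7s + K_p·7.7 = 0.
So ω_n = √(7.7K_p) and 2ζω_n = 2.7, giving ζ = 2.7/(2√(7.7K_p)).
Setting ζ = 0.62: √(7.7K_p) = 2.7/(2·0.62) = 2.177, so K_p = 4.741/7.7 = 0.616.

K_p = 0.616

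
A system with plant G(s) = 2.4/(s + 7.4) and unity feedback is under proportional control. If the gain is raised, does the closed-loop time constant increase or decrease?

The closed-loop bandwidth 7.4+K_p·2.4 grows with K_p, so τ shrinks.

decrease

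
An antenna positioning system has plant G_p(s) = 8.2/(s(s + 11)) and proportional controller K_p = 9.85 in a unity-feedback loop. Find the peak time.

T_p = 0.442 s

From 1 + K_pG_p(s) = 0: s² + 11s + 80.77 = 0 ⇒ ω_n = 8.987, ζ = 0.612.
Damped frequency ω_d = ω_n√(1−ζ²) = 7.108 rad/s, so peak time T_p = π/ω_d = 0.442 s.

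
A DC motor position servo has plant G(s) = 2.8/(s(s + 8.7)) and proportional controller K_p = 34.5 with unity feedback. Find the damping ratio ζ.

With unity feedback the closed-loop characteristic equation is s² + 8.7s + 34.5·2.8 = s² + 8.7s + 96.6 = 0.
Matching s² + 2ζω_n s + ω_n²: ω_n = √96.6 = 9.829 rad/s and 2ζω_n = 8.7, so ζ = 8.7/(2·9.829) = 0.443.

ζ = 0.443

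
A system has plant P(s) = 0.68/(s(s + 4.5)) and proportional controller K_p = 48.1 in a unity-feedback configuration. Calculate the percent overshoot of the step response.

26.1%

From 1 + K_pP(s) = 0: s² + 4.5s + 32.71 = 0 ⇒ ω_n = 5.719, ζ = 0.3934.
%OS = 100·exp(−πζ/√(1−ζ²)) = 100·exp(−π·0.3934/√0.8452) = 26.1%.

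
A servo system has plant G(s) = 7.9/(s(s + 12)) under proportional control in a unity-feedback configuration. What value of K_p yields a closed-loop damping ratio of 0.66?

K_p = 10.5

Closed-loop characteristic equation: s² + 12s + K_p·7.9 = 0.
So ω_n = √(7.9K_p) and 2ζω_n = 12, giving ζ = 12/(2√(7.9K_p)).
Setting ζ = 0.66: √(7.9K_p) = 12/(2·0.66) = 9.091, so K_p = 82.64/7.9 = 10.5.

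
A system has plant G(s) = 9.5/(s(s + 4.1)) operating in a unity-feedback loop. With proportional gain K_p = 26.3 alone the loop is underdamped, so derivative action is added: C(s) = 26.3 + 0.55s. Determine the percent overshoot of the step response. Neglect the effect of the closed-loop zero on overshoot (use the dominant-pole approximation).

37.9%

Forward path: (26.3 + 0.55s)·9.5/(s(s+4.1)). The closed-loop characteristic equation is s² + (4.1 + 9.5·0.55)s + 9.5·26.3 = 0.
That is s² + 9.325s + 249.8 = 0, so ω_n = 15.81 rad/s and ζ = 9.325/(2·15.81) = 0.295.
%OS = 100·exp(−πζ/√(1−ζ²)) = 37.9%.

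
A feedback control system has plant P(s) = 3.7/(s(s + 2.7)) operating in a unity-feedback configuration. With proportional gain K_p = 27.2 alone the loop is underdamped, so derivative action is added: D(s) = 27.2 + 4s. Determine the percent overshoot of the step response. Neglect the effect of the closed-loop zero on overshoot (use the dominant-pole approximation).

Forward path: (27.2 + 4s)·3.7/(s(s+2.7)). The closed-loop characteristic equation is s² + (2.7 + 3.7·4)s + 3.7·27.2 = 0.
That is s² + 17.5s + 100.6 = 0, so ω_n = 10.03 rad/s and ζ = 17.5/(2·10.03) = 0.8722.
%OS = 100·exp(−πζ/√(1−ζ²)) = 0.369%.

0.369%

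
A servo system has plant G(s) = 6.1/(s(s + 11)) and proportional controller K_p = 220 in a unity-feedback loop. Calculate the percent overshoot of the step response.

62.1%

The closed-loop denominator s² + 11s + 1342 gives ω_n = √1342 = 36.63 and ζ = 11/(2ω_n) = 0.1501.
%OS = 100·exp(−πζ/√(1−ζ²)) = 100·exp(−π·0.1501/√0.9775) = 62.1%.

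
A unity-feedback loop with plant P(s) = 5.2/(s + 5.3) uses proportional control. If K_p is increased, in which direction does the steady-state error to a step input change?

decrease

e_ss = 1/(1 + K_p·P(0)); a larger K_p raises the denominator, so e_ss decreases.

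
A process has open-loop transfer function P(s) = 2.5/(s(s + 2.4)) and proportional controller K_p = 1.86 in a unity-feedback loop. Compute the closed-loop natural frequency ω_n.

With unity feedback the closed-loop characteristic equation is s² + 2.4s + 1.86·2.5 = s² + 2.4s + 4.65 = 0.
Matching s² + 2ζω_n s + ω_n²: ω_n = √4.65 = 2.156 rad/s and 2ζω_n = 2.4, so ζ = 2.4/(2·2.156) = 0.556.

ω_n = 2.16 rad/s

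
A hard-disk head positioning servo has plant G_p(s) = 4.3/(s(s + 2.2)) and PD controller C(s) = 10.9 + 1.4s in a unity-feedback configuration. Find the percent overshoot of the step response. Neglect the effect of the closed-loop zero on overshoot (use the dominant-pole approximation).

9.46%

Forward path: (10.9 + 1.4s)·4.3/(s(s+2.2)). The closed-loop characteristic equation is s² + (2.2 + 4.3·1.4)s + 4.3·10.9 = 0.
That is s² + 8.22s + 46.87 = 0, so ω_n = 6.846 rad/s and ζ = 8.22/(2·6.846) = 0.6003.
%OS = 100·exp(−πζ/√(1−ζ²)) = 9.46%.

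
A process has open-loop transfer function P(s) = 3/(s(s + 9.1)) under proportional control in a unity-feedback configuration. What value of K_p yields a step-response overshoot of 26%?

From %OS = 100·exp(−πζ/√(1−ζ²)) = 26%, ζ = −ln(0.26)/√(π²+ln²(0.26)) = 0.3941.
Characteristic equation s² + 9.1s + 3K_p = 0 gives ζ = 9.1/(2√(3K_p)).
Setting ζ = 0.3941: √(3K_p) = 9.1/(2·0.3941) = 11.55, so K_p = 133.3/3 = 44.4.

K_p = 44.4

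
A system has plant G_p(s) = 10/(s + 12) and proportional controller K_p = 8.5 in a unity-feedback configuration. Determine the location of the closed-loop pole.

Closed-loop transfer function: T(s) = K_p·G_p(s)/(1 + K_p·G_p(s)) = 85/(s + 12 + 85) = 85/(s + 97).
The closed-loop pole is at s = −97.

s = -97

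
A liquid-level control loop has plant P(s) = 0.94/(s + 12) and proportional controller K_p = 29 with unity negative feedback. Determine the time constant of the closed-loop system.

τ = 0.0255 s

Closed-loop transfer function: T(s) = K_p·P(s)/(1 + K_p·P(s)) = 27.26/(s + 12 + 27.26) = 27.26/(s + 39.26).
Time constant τ = 1/39.26 = 0.0255 s.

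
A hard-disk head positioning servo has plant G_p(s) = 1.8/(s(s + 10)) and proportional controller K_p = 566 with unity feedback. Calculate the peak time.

T_p = 0.0997 s

From 1 + K_pG_p(s) = 0: s² + 10s + 1019 = 0 ⇒ ω_n = 31.92, ζ = 0.1566.
Damped frequency ω_d = ω_n√(1−ζ²) = 31.52 rad/s, so peak time T_p = π/ω_d = 0.0997 s.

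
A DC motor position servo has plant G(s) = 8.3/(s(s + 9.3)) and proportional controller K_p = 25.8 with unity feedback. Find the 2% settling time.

From 1 + K_pG(s) = 0: s² + 9.3s + 214.1 = 0 ⇒ ω_n = 14.63, ζ = 0.3178.
2% settling time T_s ≈ 4/(ζω_n) = 4/4.65 = 0.86 s.

T_s ≈ 0.86 s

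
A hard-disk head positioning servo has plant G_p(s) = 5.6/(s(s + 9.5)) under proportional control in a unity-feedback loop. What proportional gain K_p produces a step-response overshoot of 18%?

From %OS = 100·exp(−πζ/√(1−ζ²)) = 18%, ζ = −ln(0.18)/√(π²+ln²(0.18)) = 0.4791.
Characteristic equation s² + 9.5s + 5.6K_p = 0 gives ζ = 9.5/(2√(5.6K_p)).
Setting ζ = 0.4791: √(5.6K_p) = 9.5/(2·0.4791) = 9.914, so K_p = 98.29/5.6 = 17.6.

K_p = 17.6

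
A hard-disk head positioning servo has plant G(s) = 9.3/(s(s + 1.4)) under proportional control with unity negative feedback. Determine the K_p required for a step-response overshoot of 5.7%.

K_p = 0.116

From %OS = 100·exp(−πζ/√(1−ζ²)) = 5.7%, ζ = −ln(0.057)/√(π²+ln²(0.057)) = 0.6738.
Characteristic equation s² + 1.4s + 9.3K_p = 0 gives ζ = 1.4/(2√(9.3K_p)).
Setting ζ = 0.6738: √(9.3K_p) = 1.4/(2·0.6738) = 1.039, so K_p = 1.079/9.3 = 0.116.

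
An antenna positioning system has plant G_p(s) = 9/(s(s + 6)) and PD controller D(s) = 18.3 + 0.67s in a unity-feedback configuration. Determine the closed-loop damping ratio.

ζ = 0.469

Forward path: (18.3 + 0.67s)·9/(s(s+6)). The closed-loop characteristic equation is s² + (6 + 9·0.67)s + 9·18.3 = 0.
That is s² + 12.03s + 164.7 = 0, so ω_n = 12.83 rad/s and ζ = 12.03/(2·12.83) = 0.4687.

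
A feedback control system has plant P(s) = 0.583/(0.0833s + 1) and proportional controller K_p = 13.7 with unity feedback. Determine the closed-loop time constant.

τ = 0.00927 s

Closed loop: T(s) = K_p·P/(1+K_p·P) = 7.987/(0.0833s + 1 + 7.987), with pole at s = −(1 + 7.987)/0.0833 = −107.9.
Closed-loop time constant τ = 1/107.9 = 0.00927 s.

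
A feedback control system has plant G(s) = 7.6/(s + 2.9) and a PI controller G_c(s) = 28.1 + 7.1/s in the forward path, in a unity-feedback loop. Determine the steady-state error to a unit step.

The open loop G_c(s)G(s) has a pole at the origin (type 1), so the static position error constant is infinite and e_ss = 1/(1+∞) = 0.

0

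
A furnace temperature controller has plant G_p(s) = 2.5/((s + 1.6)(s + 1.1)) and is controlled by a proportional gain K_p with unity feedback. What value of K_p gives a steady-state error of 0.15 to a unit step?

For a type-0 loop with proportional control, e_ss = 1/(1 + K_p·G_p(0)).
G_p(0) = 1.42. Require 1/(1 + K_p·1.42) = 0.15, so 1 + 1.42·K_p = 6.667.
K_p = (6.667 − 1)/1.42 = 3.99.

K_p = 3.99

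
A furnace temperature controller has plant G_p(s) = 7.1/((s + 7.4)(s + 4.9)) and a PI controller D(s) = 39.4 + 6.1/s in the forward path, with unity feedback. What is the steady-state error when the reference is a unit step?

The open loop D(s)G_p(s) has a pole at the origin (type 1), so the static position error constant is infinite and e_ss = 1/(1+∞) = 0.

0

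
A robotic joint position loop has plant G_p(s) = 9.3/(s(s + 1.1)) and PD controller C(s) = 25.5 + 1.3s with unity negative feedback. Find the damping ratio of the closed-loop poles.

ζ = 0.428

Forward path: (25.5 + 1.3s)·9.3/(s(s+1.1)). The closed-loop characteristic equation is s² + (1.1 + 9.3·1.3)s + 9.3·25.5 = 0.
That is s² + 13.19s + 237.2 = 0, so ω_n = 15.4 rad/s and ζ = 13.19/(2·15.4) = 0.4283.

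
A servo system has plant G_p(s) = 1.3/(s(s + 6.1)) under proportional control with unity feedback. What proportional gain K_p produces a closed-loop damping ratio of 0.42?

K_p = 40.6

Closed-loop characteristic equation: s² + 6.1s + K_p·1.3 = 0.
So ω_n = √(1.3K_p) and 2ζω_n = 6.1, giving ζ = 6.1/(2√(1.3K_p)).
Setting ζ = 0.42: √(1.3K_p) = 6.1/(2·0.42) = 7.262, so K_p = 52.74/1.3 = 40.6.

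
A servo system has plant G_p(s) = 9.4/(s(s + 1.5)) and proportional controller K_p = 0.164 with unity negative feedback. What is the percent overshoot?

9.24%

The closed-loop denominator s² + 1.5s + 1.542 gives ω_n = √1.542 = 1.242 and ζ = 1.5/(2ω_n) = 0.6041.
%OS = 100·exp(−πζ/√(1−ζ²)) = 100·exp(−π·0.6041/√0.6351) = 9.24%.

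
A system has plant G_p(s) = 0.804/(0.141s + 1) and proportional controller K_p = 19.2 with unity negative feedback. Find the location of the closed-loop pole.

Closed loop: T(s) = K_p·G_p/(1+K_p·G_p) = 15.44/(0.141s + 1 + 15.44), with pole at s = −(1 + 15.44)/0.141 = −116.6.

s = -116.6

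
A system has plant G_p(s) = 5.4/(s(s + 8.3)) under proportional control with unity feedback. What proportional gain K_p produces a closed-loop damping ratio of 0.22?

Closed-loop characteristic equation: s² + 8.3s + K_p·5.4 = 0.
So ω_n = √(5.4K_p) and 2ζω_n = 8.3, giving ζ = 8.3/(2√(5.4K_p)).
Setting ζ = 0.22: √(5.4K_p) = 8.3/(2·0.22) = 18.86, so K_p = 355.8/5.4 = 65.9.

K_p = 65.9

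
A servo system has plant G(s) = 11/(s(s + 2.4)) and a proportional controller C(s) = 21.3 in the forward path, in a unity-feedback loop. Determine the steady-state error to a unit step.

0

The open loop C(s)G(s) has a pole at the origin (type 1), so the static position error constant is infinite and e_ss = 1/(1+∞) = 0.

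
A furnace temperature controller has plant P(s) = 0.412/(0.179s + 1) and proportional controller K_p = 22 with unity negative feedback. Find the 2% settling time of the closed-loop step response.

Closed loop: T(s) = K_p·P/(1+K_p·P) = 9.064/(0.179s + 1 + 9.064), with pole at s = −(1 + 9.064)/0.179 = −56.22.
τ = 1/56.22 = 0.01779 s, so 2% settling time ≈ 4τ = 0.0711 s.

T_s ≈ 0.0711 s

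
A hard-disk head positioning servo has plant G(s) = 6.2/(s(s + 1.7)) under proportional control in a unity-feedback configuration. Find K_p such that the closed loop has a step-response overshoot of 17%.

K_p = 0.483

From %OS = 100·exp(−πζ/√(1−ζ²)) = 17%, ζ = −ln(0.17)/√(π²+ln²(0.17)) = 0.4913.
Characteristic equation s² + 1.7s + 6.2K_p = 0 gives ζ = 1.7/(2√(6.2K_p)).
Setting ζ = 0.4913: √(6.2K_p) = 1.7/(2·0.4913) = 1.73, so K_p = 2.994/6.2 = 0.483.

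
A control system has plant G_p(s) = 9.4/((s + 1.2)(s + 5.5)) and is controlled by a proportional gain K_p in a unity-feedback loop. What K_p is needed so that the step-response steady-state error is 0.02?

K_p = 34.4

The loop is type 0, so e_ss(step) = 1/(1 + K_pos) with K_pos = K_p·G_p(0).
G_p(0) = 1.424. Require 1/(1 + K_p·1.424) = 0.02, so 1 + 1.424·K_p = 50.
K_p = (50 − 1)/1.424 = 34.4.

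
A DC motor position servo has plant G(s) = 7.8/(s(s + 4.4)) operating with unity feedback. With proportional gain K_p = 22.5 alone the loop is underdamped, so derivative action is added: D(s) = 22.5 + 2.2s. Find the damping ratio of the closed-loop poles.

ζ = 0.814

Forward path: (22.5 + 2.2s)·7.8/(s(s+4.4)). The closed-loop characteristic equation is s² + (4.4 + 7.8·2.2)s + 7.8·22.5 = 0.
That is s² + 21.56s + 175.5 = 0, so ω_n = 13.25 rad/s and ζ = 21.56/(2·13.25) = 0.8137.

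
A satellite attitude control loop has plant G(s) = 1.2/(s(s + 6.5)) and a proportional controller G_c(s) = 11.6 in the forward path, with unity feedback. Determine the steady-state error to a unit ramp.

The loop has one pole at the origin (type 1). Velocity error constant K_v = lim_{s→0} s·G_c(s)G(s) = 11.6·1.2/6.5 = 2.142.
Steady-state error to a unit ramp: e_ss = 1/K_v = 0.467.

0.467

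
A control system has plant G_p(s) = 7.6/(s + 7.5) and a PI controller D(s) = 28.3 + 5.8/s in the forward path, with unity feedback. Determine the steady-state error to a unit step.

The open loop D(s)G_p(s) has a pole at the origin (type 1), so the static position error constant is infinite and e_ss = 1/(1+∞) = 0.

0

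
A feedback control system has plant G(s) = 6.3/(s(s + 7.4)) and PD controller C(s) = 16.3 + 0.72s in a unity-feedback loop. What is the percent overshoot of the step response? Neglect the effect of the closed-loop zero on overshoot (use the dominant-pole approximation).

Forward path: (16.3 + 0.72s)·6.3/(s(s+7.4)). The closed-loop characteristic equation is s² + (7.4 + 6.3·0.72)s + 6.3·16.3 = 0.
That is s² + 11.94s + 102.7 = 0, so ω_n = 10.13 rad/s and ζ = 11.94/(2·10.13) = 0.5889.
%OS = 100·exp(−πζ/√(1−ζ²)) = 10.1%.

10.1%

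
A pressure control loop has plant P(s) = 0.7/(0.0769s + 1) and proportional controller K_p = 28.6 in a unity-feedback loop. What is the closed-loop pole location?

s = -273.3

Closed loop: T(s) = K_p·P/(1+K_p·P) = 20.02/(0.0769s + 1 + 20.02), with pole at s = −(1 + 20.02)/0.0769 = −273.3.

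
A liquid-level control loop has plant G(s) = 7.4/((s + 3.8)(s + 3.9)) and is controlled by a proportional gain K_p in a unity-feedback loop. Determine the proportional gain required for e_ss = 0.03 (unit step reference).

K_p = 64.8

The loop is type 0, so e_ss(step) = 1/(1 + K_pos) with K_pos = K_p·G(0).
G(0) = 0.4993. Require 1/(1 + K_p·0.4993) = 0.03, so 1 + 0.4993·K_p = 33.33.
K_p = (33.33 − 1)/0.4993 = 64.8.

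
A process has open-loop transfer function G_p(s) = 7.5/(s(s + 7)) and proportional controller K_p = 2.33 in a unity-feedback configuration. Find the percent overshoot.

From 1 + K_pG_p(s) = 0: s² + 7s + 17.48 = 0 ⇒ ω_n = 4.18, ζ = 0.8373.
%OS = 100·exp(−πζ/√(1−ζ²)) = 100·exp(−π·0.8373/√0.299) = 0.815%.

0.815%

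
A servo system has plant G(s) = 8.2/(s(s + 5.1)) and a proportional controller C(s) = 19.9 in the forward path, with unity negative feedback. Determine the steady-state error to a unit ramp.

0.0313

The loop has one pole at the origin (type 1). Velocity error constant K_v = lim_{s→0} s·C(s)G(s) = 19.9·8.2/5.1 = 32.
Steady-state error to a unit ramp: e_ss = 1/K_v = 0.0313.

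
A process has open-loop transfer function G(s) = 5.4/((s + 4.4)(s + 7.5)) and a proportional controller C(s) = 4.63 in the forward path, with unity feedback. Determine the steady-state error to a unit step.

The loop is type 0. Static position error constant K_pos = C(0)·G(0) = 4.63·0.1636 = 0.7576.
Steady-state error to a unit step: e_ss = 1/(1+K_pos) = 1/1.758 = 0.569.

0.569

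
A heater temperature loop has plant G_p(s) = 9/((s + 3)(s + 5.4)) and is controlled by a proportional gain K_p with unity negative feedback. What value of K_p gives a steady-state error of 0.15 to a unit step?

K_p = 10.2

For a type-0 loop with proportional control, e_ss = 1/(1 + K_p·G_p(0)).
G_p(0) = 0.5556. Require 1/(1 + K_p·0.5556) = 0.15, so 1 + 0.5556·K_p = 6.667.
K_p = (6.667 − 1)/0.5556 = 10.2.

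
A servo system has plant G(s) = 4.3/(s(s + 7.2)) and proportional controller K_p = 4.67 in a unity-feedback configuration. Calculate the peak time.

Closed-loop characteristic equation: s² + 7.2s + 20.08 = 0, so ω_n = 4.481 rad/s and ζ = 7.2/(2·4.481) = 0.8034.
Damped frequency ω_d = ω_n√(1−ζ²) = 2.669 rad/s, so peak time T_p = π/ω_d = 1.18 s.

T_p = 1.18 s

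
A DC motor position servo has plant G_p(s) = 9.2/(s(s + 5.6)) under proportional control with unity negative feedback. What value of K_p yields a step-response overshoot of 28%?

From %OS = 100·exp(−πζ/√(1−ζ²)) = 28%, ζ = −ln(0.28)/√(π²+ln²(0.28)) = 0.3755.
Characteristic equation s² + 5.6s + 9.2K_p = 0 gives ζ = 5.6/(2√(9.2K_p)).
Setting ζ = 0.3755: √(9.2K_p) = 5.6/(2·0.3755) = 7.456, so K_p = 55.59/9.2 = 6.04.

K_p = 6.04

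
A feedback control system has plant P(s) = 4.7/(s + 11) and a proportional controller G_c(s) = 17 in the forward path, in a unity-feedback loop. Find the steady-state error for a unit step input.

0.121

The loop is type 0. Static position error constant K_pos = G_c(0)·P(0) = 17·0.4273 = 7.264.
Steady-state error to a unit step: e_ss = 1/(1+K_pos) = 1/8.264 = 0.121.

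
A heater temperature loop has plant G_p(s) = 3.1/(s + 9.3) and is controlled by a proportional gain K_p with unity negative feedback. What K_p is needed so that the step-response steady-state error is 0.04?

K_p = 72

The loop is type 0, so e_ss(step) = 1/(1 + K_pos) with K_pos = K_p·G_p(0).
G_p(0) = 0.3333. Require 1/(1 + K_p·0.3333) = 0.04, so 1 + 0.3333·K_p = 25.
K_p = (25 − 1)/0.3333 = 72.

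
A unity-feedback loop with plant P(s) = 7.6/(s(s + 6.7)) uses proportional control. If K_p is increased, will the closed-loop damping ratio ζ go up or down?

ζ = 6.7/(2√(7.6K_p)); increasing K_p raises the denominator, so ζ falls.

decrease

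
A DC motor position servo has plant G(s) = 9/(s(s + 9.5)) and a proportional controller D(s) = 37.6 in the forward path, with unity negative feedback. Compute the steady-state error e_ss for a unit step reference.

0

The open loop D(s)G(s) has a pole at the origin (type 1), so the static position error constant is infinite and e_ss = 1/(1+∞) = 0.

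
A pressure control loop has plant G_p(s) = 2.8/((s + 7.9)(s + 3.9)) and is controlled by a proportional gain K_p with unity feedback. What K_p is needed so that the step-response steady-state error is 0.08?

K_p = 127

For a type-0 loop with proportional control, e_ss = 1/(1 + K_p·G_p(0)).
G_p(0) = 0.09088. Require 1/(1 + K_p·0.09088) = 0.08, so 1 + 0.09088·K_p = 12.5.
K_p = (12.5 − 1)/0.09088 = 127.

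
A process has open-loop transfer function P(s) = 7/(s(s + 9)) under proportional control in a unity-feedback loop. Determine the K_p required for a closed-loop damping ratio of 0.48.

K_p = 12.6

Closed-loop characteristic equation: s² + 9s + K_p·7 = 0.
So ω_n = √(7K_p) and 2ζω_n = 9, giving ζ = 9/(2√(7K_p)).
Setting ζ = 0.48: √(7K_p) = 9/(2·0.48) = 9.375, so K_p = 87.89/7 = 12.6.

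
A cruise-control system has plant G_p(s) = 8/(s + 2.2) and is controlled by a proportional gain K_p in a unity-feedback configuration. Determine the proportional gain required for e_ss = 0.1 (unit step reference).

K_p = 2.48

For a type-0 loop with proportional control, e_ss = 1/(1 + K_p·G_p(0)).
G_p(0) = 3.636. Require 1/(1 + K_p·3.636) = 0.1, so 1 + 3.636·K_p = 10.
K_p = (10 − 1)/3.636 = 2.48.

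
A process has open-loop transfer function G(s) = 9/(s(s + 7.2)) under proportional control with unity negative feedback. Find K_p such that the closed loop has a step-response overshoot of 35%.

From %OS = 100·exp(−πζ/√(1−ζ²)) = 35%, ζ = −ln(0.35)/√(π²+ln²(0.35)) = 0.3169.
Characteristic equation s² + 7.2s + 9K_p = 0 gives ζ = 7.2/(2√(9K_p)).
Setting ζ = 0.3169: √(9K_p) = 7.2/(2·0.3169) = 11.36, so K_p = 129/9 = 14.3.

K_p = 14.3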